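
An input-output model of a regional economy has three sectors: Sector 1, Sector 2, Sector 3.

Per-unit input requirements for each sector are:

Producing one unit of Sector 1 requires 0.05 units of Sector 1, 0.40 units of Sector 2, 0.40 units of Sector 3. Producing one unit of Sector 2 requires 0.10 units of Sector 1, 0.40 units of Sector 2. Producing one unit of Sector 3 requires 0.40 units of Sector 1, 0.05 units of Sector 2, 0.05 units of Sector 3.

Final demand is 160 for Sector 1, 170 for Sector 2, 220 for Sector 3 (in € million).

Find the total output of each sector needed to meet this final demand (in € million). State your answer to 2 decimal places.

x_1 = 397.66, x_2 = 581.69, x_3 = 399.01

I − A =
  [   0.95    -0.10    -0.40]
  [  -0.40     0.60    -0.05]
  [  -0.40     0.00     0.95]
Cofactors of I−A, C_ij = (−1)^(i+j)·(minor ij) (rows/columns in the sector order above):
  C_11 = (0.60)(0.95) − (-0.05)(0.00) = 0.5700
  C_12 = −[(-0.40)(0.95) − (-0.05)(-0.40)] = 0.4000
  C_13 = (-0.40)(0.00) − (0.60)(-0.40) = 0.2400
  C_21 = −[(-0.10)(0.95) − (-0.40)(0.00)] = 0.0950
  C_22 = (0.95)(0.95) − (-0.40)(-0.40) = 0.7425
  C_23 = −[(0.95)(0.00) − (-0.10)(-0.40)] = 0.0400
  C_31 = (-0.10)(-0.05) − (-0.40)(0.60) = 0.2450
  C_32 = −[(0.95)(-0.05) − (-0.40)(-0.40)] = 0.2075
  C_33 = (0.95)(0.60) − (-0.10)(-0.40) = 0.5300
det(I−A) = Σ_j (I−A)_1j·C_1j = (0.95)(0.5700) + (-0.10)(0.4000) + (-0.40)(0.2400) = 0.4055
adj(I−A) = Cᵀ =
  [ 0.5700   0.0950   0.2450]
  [ 0.4000   0.7425   0.2075]
  [ 0.2400   0.0400   0.5300]
(I − A)⁻¹ = adj(I−A) / det(I−A) ≈
  [   1.4057     0.2343     0.6042]
  [   0.9864     1.8311     0.5117]
  [   0.5919     0.0986     1.3070]
x = (I − A)⁻¹ d = adj(I−A)·d / det(I−A), with det(I−A) = 0.4055:
  x_1 = (0.5700·160 + 0.0950·170 + 0.2450·220) / 0.4055 = 161.25 / 0.4055 ≈ 397.66
  x_2 = (0.4000·160 + 0.7425·170 + 0.2075·220) / 0.4055 = 235.875 / 0.4055 ≈ 581.69
  x_3 = (0.2400·160 + 0.0400·170 + 0.5300·220) / 0.4055 = 161.80 / 0.4055 ≈ 399.01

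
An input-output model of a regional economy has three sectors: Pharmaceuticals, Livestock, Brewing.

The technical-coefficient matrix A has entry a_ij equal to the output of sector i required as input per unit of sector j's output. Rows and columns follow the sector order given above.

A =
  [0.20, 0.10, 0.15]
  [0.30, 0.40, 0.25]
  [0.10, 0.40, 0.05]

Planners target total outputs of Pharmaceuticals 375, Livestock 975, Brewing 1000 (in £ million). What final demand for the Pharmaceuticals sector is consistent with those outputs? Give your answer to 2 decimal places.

d_P = 52.50

I − A =
  [   0.80    -0.10    -0.15]
  [  -0.30     0.60    -0.25]
  [  -0.10    -0.40     0.95]
d = (I − A) x:
  d_P = (+0.80)·375 + (-0.10)·975 + (-0.15)·1000 = 52.50
  d_L = (-0.30)·375 + (+0.60)·975 + (-0.25)·1000 = 222.50
  d_B = (-0.10)·375 + (-0.40)·975 + (+0.95)·1000 = 522.50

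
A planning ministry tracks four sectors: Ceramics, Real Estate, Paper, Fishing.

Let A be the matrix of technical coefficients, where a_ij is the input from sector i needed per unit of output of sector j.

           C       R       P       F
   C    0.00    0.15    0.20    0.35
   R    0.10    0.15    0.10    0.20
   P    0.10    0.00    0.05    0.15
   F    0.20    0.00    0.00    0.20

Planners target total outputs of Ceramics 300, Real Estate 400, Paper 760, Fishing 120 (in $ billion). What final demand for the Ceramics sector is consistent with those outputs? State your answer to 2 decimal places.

I − A =
  [   1.00    -0.15    -0.20    -0.35]
  [  -0.10     0.85    -0.10    -0.20]
  [  -0.10     0.00     0.95    -0.15]
  [  -0.20     0.00     0.00     0.80]
d = (I − A) x:
  d_C = (+1.00)·300 + (-0.15)·400 + (-0.20)·760 + (-0.35)·120 = 46.00
  d_R = (-0.10)·300 + (+0.85)·400 + (-0.10)·760 + (-0.20)·120 = 210.00
  d_P = (-0.10)·300 + (+0.00)·400 + (+0.95)·760 + (-0.15)·120 = 674.00
  d_F = (-0.20)·300 + (+0.00)·400 + (+0.00)·760 + (+0.80)·120 = 36.00

d_C = 46.00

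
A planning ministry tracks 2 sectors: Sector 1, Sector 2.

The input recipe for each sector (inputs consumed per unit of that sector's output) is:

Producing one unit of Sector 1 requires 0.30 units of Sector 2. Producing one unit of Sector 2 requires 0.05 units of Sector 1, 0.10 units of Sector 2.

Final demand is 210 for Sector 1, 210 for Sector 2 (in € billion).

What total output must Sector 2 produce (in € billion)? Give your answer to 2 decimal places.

I − A =
  [   1.00    -0.05]
  [  -0.30     0.90]
det(I−A) = (1.00)(0.90) − (-0.05)(-0.30) = 0.8850
adj(I−A) = [[0.90, 0.05], [0.30, 1.00]]
(I − A)⁻¹ = adj(I−A) / det(I−A) ≈
  [   1.0169     0.0565]
  [   0.3390     1.1299]
x = (I − A)⁻¹ d = adj(I−A)·d / det(I−A), with det(I−A) = 0.8850:
  x_1 = (0.90·210 + 0.05·210) / 0.8850 = 199.50 / 0.8850 ≈ 225.42
  x_2 = (0.30·210 + 1.00·210) / 0.8850 = 273.00 / 0.8850 ≈ 308.47

x_2 = 308.47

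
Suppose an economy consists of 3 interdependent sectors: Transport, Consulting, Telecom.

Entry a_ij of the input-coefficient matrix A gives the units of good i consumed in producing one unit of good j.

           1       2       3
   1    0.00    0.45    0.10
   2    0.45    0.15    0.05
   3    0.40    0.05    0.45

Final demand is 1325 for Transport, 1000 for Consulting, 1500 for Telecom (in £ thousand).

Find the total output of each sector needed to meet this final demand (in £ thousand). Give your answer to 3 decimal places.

x_1 = 3339.684, x_2 = 3265.302, x_3 = 5452.979

I − A =
  [   1.00    -0.45    -0.10]
  [  -0.45     0.85    -0.05]
  [  -0.40    -0.05     0.55]
Cofactors of I−A, C_ij = (−1)^(i+j)·(minor ij) (rows/columns in the sector order above):
  C_11 = (0.85)(0.55) − (-0.05)(-0.05) = 0.4650
  C_12 = −[(-0.45)(0.55) − (-0.05)(-0.40)] = 0.2675
  C_13 = (-0.45)(-0.05) − (0.85)(-0.40) = 0.3625
  C_21 = −[(-0.45)(0.55) − (-0.10)(-0.05)] = 0.2525
  C_22 = (1.00)(0.55) − (-0.10)(-0.40) = 0.5100
  C_23 = −[(1.00)(-0.05) − (-0.45)(-0.40)] = 0.2300
  C_31 = (-0.45)(-0.05) − (-0.10)(0.85) = 0.1075
  C_32 = −[(1.00)(-0.05) − (-0.10)(-0.45)] = 0.0950
  C_33 = (1.00)(0.85) − (-0.45)(-0.45) = 0.6475
det(I−A) = Σ_j (I−A)_1j·C_1j = (1.00)(0.4650) + (-0.45)(0.2675) + (-0.10)(0.3625) = 0.308375
adj(I−A) = Cᵀ =
  [ 0.4650   0.2525   0.1075]
  [ 0.2675   0.5100   0.0950]
  [ 0.3625   0.2300   0.6475]
(I − A)⁻¹ = adj(I−A) / det(I−A) ≈
  [   1.5079     0.8188     0.3486]
  [   0.8675     1.6538     0.3081]
  [   1.1755     0.7458     2.0997]
x = (I − A)⁻¹ d = adj(I−A)·d / det(I−A), with det(I−A) = 0.308375:
  x_1 = (0.4650·1325 + 0.2525·1000 + 0.1075·1500) / 0.308375 = 1029.875 / 0.308375 ≈ 3339.684
  x_2 = (0.2675·1325 + 0.5100·1000 + 0.0950·1500) / 0.308375 = 1006.9375 / 0.308375 ≈ 3265.302
  x_3 = (0.3625·1325 + 0.2300·1000 + 0.6475·1500) / 0.308375 = 1681.5625 / 0.308375 ≈ 5452.979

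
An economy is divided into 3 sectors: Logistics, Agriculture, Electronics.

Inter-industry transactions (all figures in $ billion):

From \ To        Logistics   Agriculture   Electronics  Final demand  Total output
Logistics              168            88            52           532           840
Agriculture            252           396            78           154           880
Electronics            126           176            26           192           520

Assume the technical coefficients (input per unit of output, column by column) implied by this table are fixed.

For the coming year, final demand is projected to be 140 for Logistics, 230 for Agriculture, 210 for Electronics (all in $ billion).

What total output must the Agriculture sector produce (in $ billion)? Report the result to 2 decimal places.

x_A = 704.58

Technical coefficients a_ij = z_ij / X_j:
  a_LL = 168/840 = 0.20, a_AL = 252/840 = 0.30, a_EL = 126/840 = 0.15
  a_LA = 88/880 = 0.10, a_AA = 396/880 = 0.45, a_EA = 176/880 = 0.20
  a_LE = 52/520 = 0.10, a_AE = 78/520 = 0.15, a_EE = 26/520 = 0.05
I − A =
  [   0.80    -0.10    -0.10]
  [  -0.30     0.55    -0.15]
  [  -0.15    -0.20     0.95]
Cofactors of I−A, C_ij = (−1)^(i+j)·(minor ij) (rows/columns in the sector order above):
  C_11 = (0.55)(0.95) − (-0.15)(-0.20) = 0.4925
  C_12 = −[(-0.30)(0.95) − (-0.15)(-0.15)] = 0.3075
  C_13 = (-0.30)(-0.20) − (0.55)(-0.15) = 0.1425
  C_21 = −[(-0.10)(0.95) − (-0.10)(-0.20)] = 0.1150
  C_22 = (0.80)(0.95) − (-0.10)(-0.15) = 0.7450
  C_23 = −[(0.80)(-0.20) − (-0.10)(-0.15)] = 0.1750
  C_31 = (-0.10)(-0.15) − (-0.10)(0.55) = 0.0700
  C_32 = −[(0.80)(-0.15) − (-0.10)(-0.30)] = 0.1500
  C_33 = (0.80)(0.55) − (-0.10)(-0.30) = 0.4100
det(I−A) = Σ_j (I−A)_1j·C_1j = (0.80)(0.4925) + (-0.10)(0.3075) + (-0.10)(0.1425) = 0.3490
adj(I−A) = Cᵀ =
  [ 0.4925   0.1150   0.0700]
  [ 0.3075   0.7450   0.1500]
  [ 0.1425   0.1750   0.4100]
(I − A)⁻¹ = adj(I−A) / det(I−A) ≈
  [   1.4112     0.3295     0.2006]
  [   0.8811     2.1347     0.4298]
  [   0.4083     0.5014     1.1748]
x = (I − A)⁻¹ d = adj(I−A)·d / det(I−A), with det(I−A) = 0.3490:
  x_L = (0.4925·140 + 0.1150·230 + 0.0700·210) / 0.3490 = 110.10 / 0.3490 ≈ 315.47
  x_A = (0.3075·140 + 0.7450·230 + 0.1500·210) / 0.3490 = 245.90 / 0.3490 ≈ 704.58
  x_E = (0.1425·140 + 0.1750·230 + 0.4100·210) / 0.3490 = 146.30 / 0.3490 ≈ 419.20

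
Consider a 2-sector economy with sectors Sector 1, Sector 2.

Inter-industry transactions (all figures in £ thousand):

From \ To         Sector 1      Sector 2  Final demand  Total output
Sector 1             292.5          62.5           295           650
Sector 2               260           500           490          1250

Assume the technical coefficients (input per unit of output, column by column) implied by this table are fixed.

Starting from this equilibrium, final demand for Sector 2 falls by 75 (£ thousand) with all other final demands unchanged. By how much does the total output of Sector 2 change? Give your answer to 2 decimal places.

Technical coefficients a_ij = z_ij / X_j:
  a_11 = 292.5/650 = 0.45, a_21 = 260/650 = 0.40
  a_12 = 62.5/1250 = 0.05, a_22 = 500/1250 = 0.40
I − A =
  [   0.55    -0.05]
  [  -0.40     0.60]
det(I−A) = (0.55)(0.60) − (-0.05)(-0.40) = 0.3100
adj(I−A) = [[0.60, 0.05], [0.40, 0.55]]
(I − A)⁻¹ = adj(I−A) / det(I−A) ≈
  [   1.9355     0.1613]
  [   1.2903     1.7742]
Δx = (I − A)⁻¹ Δd with Δd having -75 in the Sector 2 component and 0 elsewhere.
So Δx_2 = L_22 · (-75), where L_22 = adj(I−A)_22 / det(I−A) = 0.55 / 0.3100.
Δx_2 = 0.55 × (-75) / 0.3100 = -41.25 / 0.3100 ≈ -133.06.

Δx_2 = -133.06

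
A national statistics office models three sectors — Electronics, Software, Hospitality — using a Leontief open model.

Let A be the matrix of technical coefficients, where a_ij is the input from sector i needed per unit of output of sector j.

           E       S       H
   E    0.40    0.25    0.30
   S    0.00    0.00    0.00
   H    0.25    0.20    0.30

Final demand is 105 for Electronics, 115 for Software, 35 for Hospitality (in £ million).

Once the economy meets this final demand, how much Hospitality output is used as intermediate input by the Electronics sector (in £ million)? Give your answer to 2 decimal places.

I − A =
  [   0.60    -0.25    -0.30]
  [   0.00     1.00     0.00]
  [  -0.25    -0.20     0.70]
Cofactors of I−A, C_ij = (−1)^(i+j)·(minor ij) (rows/columns in the sector order above):
  C_11 = (1.00)(0.70) − (0.00)(-0.20) = 0.7000
  C_12 = −[(0.00)(0.70) − (0.00)(-0.25)] = 0.0000
  C_13 = (0.00)(-0.20) − (1.00)(-0.25) = 0.2500
  C_21 = −[(-0.25)(0.70) − (-0.30)(-0.20)] = 0.2350
  C_22 = (0.60)(0.70) − (-0.30)(-0.25) = 0.3450
  C_23 = −[(0.60)(-0.20) − (-0.25)(-0.25)] = 0.1825
  C_31 = (-0.25)(0.00) − (-0.30)(1.00) = 0.3000
  C_32 = −[(0.60)(0.00) − (-0.30)(0.00)] = 0.0000
  C_33 = (0.60)(1.00) − (-0.25)(0.00) = 0.6000
det(I−A) = Σ_j (I−A)_1j·C_1j = (0.60)(0.7000) + (-0.25)(0.0000) + (-0.30)(0.2500) = 0.3450
adj(I−A) = Cᵀ =
  [ 0.7000   0.2350   0.3000]
  [ 0.0000   0.3450   0.0000]
  [ 0.2500   0.1825   0.6000]
(I − A)⁻¹ = adj(I−A) / det(I−A) ≈
  [   2.0290     0.6812     0.8696]
  [   0.0000     1.0000     0.0000]
  [   0.7246     0.5290     1.7391]
First solve x = (I − A)⁻¹ d = adj(I−A)·d / det(I−A); in particular x_E = (0.7000·105 + 0.2350·115 + 0.3000·35) / 0.3450 = 111.025 / 0.3450 ≈ 321.8116.
Intermediate flow from H to E: z_HE = a_HE · x_E = 0.25 × 111.025 / 0.3450 = 27.75625 / 0.3450 ≈ 80.45.

z_HE = 80.45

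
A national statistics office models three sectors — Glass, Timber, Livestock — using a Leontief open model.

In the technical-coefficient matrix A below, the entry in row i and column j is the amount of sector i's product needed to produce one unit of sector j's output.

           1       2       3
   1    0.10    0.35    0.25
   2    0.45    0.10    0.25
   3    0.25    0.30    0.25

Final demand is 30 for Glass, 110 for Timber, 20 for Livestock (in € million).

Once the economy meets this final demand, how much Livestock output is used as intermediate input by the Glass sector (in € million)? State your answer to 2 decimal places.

I − A =
  [   0.90    -0.35    -0.25]
  [  -0.45     0.90    -0.25]
  [  -0.25    -0.30     0.75]
Cofactors of I−A, C_ij = (−1)^(i+j)·(minor ij) (rows/columns in the sector order above):
  C_11 = (0.90)(0.75) − (-0.25)(-0.30) = 0.6000
  C_12 = −[(-0.45)(0.75) − (-0.25)(-0.25)] = 0.4000
  C_13 = (-0.45)(-0.30) − (0.90)(-0.25) = 0.3600
  C_21 = −[(-0.35)(0.75) − (-0.25)(-0.30)] = 0.3375
  C_22 = (0.90)(0.75) − (-0.25)(-0.25) = 0.6125
  C_23 = −[(0.90)(-0.30) − (-0.35)(-0.25)] = 0.3575
  C_31 = (-0.35)(-0.25) − (-0.25)(0.90) = 0.3125
  C_32 = −[(0.90)(-0.25) − (-0.25)(-0.45)] = 0.3375
  C_33 = (0.90)(0.90) − (-0.35)(-0.45) = 0.6525
det(I−A) = Σ_j (I−A)_1j·C_1j = (0.90)(0.6000) + (-0.35)(0.4000) + (-0.25)(0.3600) = 0.3100
adj(I−A) = Cᵀ =
  [ 0.6000   0.3375   0.3125]
  [ 0.4000   0.6125   0.3375]
  [ 0.3600   0.3575   0.6525]
(I − A)⁻¹ = adj(I−A) / det(I−A) ≈
  [   1.9355     1.0887     1.0081]
  [   1.2903     1.9758     1.0887]
  [   1.1613     1.1532     2.1048]
First solve x = (I − A)⁻¹ d = adj(I−A)·d / det(I−A); in particular x_1 = (0.6000·30 + 0.3375·110 + 0.3125·20) / 0.3100 = 61.375 / 0.3100 ≈ 197.9839.
Intermediate flow from 3 to 1: z_31 = a_31 · x_1 = 0.25 × 61.375 / 0.3100 = 15.34375 / 0.3100 ≈ 49.50.

z_31 = 49.50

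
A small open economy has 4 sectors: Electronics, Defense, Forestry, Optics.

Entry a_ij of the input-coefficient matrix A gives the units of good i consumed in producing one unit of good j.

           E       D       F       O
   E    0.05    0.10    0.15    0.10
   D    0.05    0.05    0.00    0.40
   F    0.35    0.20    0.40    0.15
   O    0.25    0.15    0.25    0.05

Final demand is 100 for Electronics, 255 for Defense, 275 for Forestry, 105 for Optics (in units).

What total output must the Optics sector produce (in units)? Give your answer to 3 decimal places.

x_O = 550.925

I − A =
  [   0.95    -0.10    -0.15    -0.10]
  [  -0.05     0.95     0.00    -0.40]
  [  -0.35    -0.20     0.60    -0.15]
  [  -0.25    -0.15    -0.25     0.95]
Compute the cofactors C_ij = (−1)^(i+j)·(3×3 minor ij) of I−A; the adjugate is their transpose:
adj(I−A) = Cᵀ =
  [ 0.449875   0.099125   0.160125   0.114375]
  [ 0.121625   0.426625   0.118375   0.211125]
  [ 0.361125   0.239125   0.761125   0.258875]
  [ 0.232625   0.156375   0.261125   0.487125]
det(I−A) = Σ_j (I−A)_1j·C_1j = (0.95)(0.449875) + (-0.10)(0.121625) + (-0.15)(0.361125) + (-0.10)(0.232625) = 0.3377875
(I − A)⁻¹ = adj(I−A) / det(I−A) ≈
  [   1.3318     0.2935     0.4740     0.3386]
  [   0.3601     1.2630     0.3504     0.6250]
  [   1.0691     0.7079     2.2533     0.7664]
  [   0.6887     0.4629     0.7730     1.4421]
x = (I − A)⁻¹ d = adj(I−A)·d / det(I−A), with det(I−A) = 0.3377875:
  x_E = (0.449875·100 + 0.099125·255 + 0.160125·275 + 0.114375·105) / 0.3377875 = 126.308125 / 0.3377875 ≈ 373.928
  x_D = (0.121625·100 + 0.426625·255 + 0.118375·275 + 0.211125·105) / 0.3377875 = 175.673125 / 0.3377875 ≈ 520.070
  x_F = (0.361125·100 + 0.239125·255 + 0.761125·275 + 0.258875·105) / 0.3377875 = 333.580625 / 0.3377875 ≈ 987.546
  x_O = (0.232625·100 + 0.156375·255 + 0.261125·275 + 0.487125·105) / 0.3377875 = 186.095625 / 0.3377875 ≈ 550.925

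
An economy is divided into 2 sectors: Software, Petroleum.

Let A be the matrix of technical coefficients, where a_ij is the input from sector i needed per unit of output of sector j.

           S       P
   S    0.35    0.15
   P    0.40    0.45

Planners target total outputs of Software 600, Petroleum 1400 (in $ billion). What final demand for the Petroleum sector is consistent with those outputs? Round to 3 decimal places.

I − A =
  [   0.65    -0.15]
  [  -0.40     0.55]
d = (I − A) x:
  d_S = (+0.65)·600 + (-0.15)·1400 = 180.000
  d_P = (-0.40)·600 + (+0.55)·1400 = 530.000

d_P = 530.000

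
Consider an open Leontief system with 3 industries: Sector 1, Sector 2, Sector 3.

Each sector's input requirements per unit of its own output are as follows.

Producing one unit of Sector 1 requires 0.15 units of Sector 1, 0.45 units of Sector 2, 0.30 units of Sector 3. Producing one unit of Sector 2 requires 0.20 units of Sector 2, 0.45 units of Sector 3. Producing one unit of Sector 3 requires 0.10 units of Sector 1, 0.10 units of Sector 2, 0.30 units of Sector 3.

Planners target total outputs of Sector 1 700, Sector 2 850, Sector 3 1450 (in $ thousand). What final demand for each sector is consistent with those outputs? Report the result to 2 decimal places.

I − A =
  [   0.85     0.00    -0.10]
  [  -0.45     0.80    -0.10]
  [  -0.30    -0.45     0.70]
d = (I − A) x:
  d_1 = (+0.85)·700 + (+0.00)·850 + (-0.10)·1450 = 450.00
  d_2 = (-0.45)·700 + (+0.80)·850 + (-0.10)·1450 = 220.00
  d_3 = (-0.30)·700 + (-0.45)·850 + (+0.70)·1450 = 422.50

d_1 = 450.00, d_2 = 220.00, d_3 = 422.50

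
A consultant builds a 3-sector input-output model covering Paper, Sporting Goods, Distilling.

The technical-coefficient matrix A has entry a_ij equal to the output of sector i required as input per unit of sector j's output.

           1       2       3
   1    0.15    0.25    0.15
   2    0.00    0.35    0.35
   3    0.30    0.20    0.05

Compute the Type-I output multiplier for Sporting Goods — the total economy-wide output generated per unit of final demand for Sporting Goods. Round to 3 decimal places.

I − A =
  [   0.85    -0.25    -0.15]
  [   0.00     0.65    -0.35]
  [  -0.30    -0.20     0.95]
Cofactors of I−A, C_ij = (−1)^(i+j)·(minor ij) (rows/columns in the sector order above):
  C_11 = (0.65)(0.95) − (-0.35)(-0.20) = 0.5475
  C_12 = −[(0.00)(0.95) − (-0.35)(-0.30)] = 0.1050
  C_13 = (0.00)(-0.20) − (0.65)(-0.30) = 0.1950
  C_21 = −[(-0.25)(0.95) − (-0.15)(-0.20)] = 0.2675
  C_22 = (0.85)(0.95) − (-0.15)(-0.30) = 0.7625
  C_23 = −[(0.85)(-0.20) − (-0.25)(-0.30)] = 0.2450
  C_31 = (-0.25)(-0.35) − (-0.15)(0.65) = 0.1850
  C_32 = −[(0.85)(-0.35) − (-0.15)(0.00)] = 0.2975
  C_33 = (0.85)(0.65) − (-0.25)(0.00) = 0.5525
det(I−A) = Σ_j (I−A)_1j·C_1j = (0.85)(0.5475) + (-0.25)(0.1050) + (-0.15)(0.1950) = 0.409875
adj(I−A) = Cᵀ =
  [ 0.5475   0.2675   0.1850]
  [ 0.1050   0.7625   0.2975]
  [ 0.1950   0.2450   0.5525]
(I − A)⁻¹ = adj(I−A) / det(I−A) ≈
  [   1.3358     0.6526     0.4514]
  [   0.2562     1.8603     0.7258]
  [   0.4758     0.5977     1.3480]
The output multiplier for sector j is the column-j sum of the Leontief inverse (I − A)⁻¹ = adj(I−A) / det(I−A).
Column 2 of adj(I−A): (0.2675, 0.7625, 0.2450); det(I−A) = 0.409875.
m_2 = (0.2675 + 0.7625 + 0.2450) / 0.409875 = 1.275 / 0.409875 ≈ 3.111.

m_2 = 3.111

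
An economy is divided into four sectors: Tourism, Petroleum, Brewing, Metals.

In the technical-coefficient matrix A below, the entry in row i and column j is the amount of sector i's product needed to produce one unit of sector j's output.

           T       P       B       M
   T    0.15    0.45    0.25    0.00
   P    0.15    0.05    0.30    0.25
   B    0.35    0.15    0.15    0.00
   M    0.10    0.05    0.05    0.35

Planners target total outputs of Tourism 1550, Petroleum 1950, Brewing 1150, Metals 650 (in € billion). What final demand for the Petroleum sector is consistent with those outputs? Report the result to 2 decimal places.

d_P = 1112.50

I − A =
  [   0.85    -0.45    -0.25     0.00]
  [  -0.15     0.95    -0.30    -0.25]
  [  -0.35    -0.15     0.85     0.00]
  [  -0.10    -0.05    -0.05     0.65]
d = (I − A) x:
  d_T = (+0.85)·1550 + (-0.45)·1950 + (-0.25)·1150 + (+0.00)·650 = 152.50
  d_P = (-0.15)·1550 + (+0.95)·1950 + (-0.30)·1150 + (-0.25)·650 = 1112.50
  d_B = (-0.35)·1550 + (-0.15)·1950 + (+0.85)·1150 + (+0.00)·650 = 142.50
  d_M = (-0.10)·1550 + (-0.05)·1950 + (-0.05)·1150 + (+0.65)·650 = 112.50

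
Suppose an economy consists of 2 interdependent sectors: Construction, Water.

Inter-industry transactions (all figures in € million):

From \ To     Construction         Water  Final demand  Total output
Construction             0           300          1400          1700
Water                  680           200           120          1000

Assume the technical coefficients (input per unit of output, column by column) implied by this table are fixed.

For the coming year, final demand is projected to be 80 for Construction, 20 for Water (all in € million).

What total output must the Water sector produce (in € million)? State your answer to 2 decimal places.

x_W = 76.47

Technical coefficients a_ij = z_ij / X_j:
  a_CC = 0/1700 = 0.00, a_WC = 680/1700 = 0.40
  a_CW = 300/1000 = 0.30, a_WW = 200/1000 = 0.20
I − A =
  [   1.00    -0.30]
  [  -0.40     0.80]
det(I−A) = (1.00)(0.80) − (-0.30)(-0.40) = 0.6800
adj(I−A) = [[0.80, 0.30], [0.40, 1.00]]
(I − A)⁻¹ = adj(I−A) / det(I−A) ≈
  [   1.1765     0.4412]
  [   0.5882     1.4706]
x = (I − A)⁻¹ d = adj(I−A)·d / det(I−A), with det(I−A) = 0.6800:
  x_C = (0.80·80 + 0.30·20) / 0.6800 = 70.00 / 0.6800 ≈ 102.94
  x_W = (0.40·80 + 1.00·20) / 0.6800 = 52.00 / 0.6800 ≈ 76.47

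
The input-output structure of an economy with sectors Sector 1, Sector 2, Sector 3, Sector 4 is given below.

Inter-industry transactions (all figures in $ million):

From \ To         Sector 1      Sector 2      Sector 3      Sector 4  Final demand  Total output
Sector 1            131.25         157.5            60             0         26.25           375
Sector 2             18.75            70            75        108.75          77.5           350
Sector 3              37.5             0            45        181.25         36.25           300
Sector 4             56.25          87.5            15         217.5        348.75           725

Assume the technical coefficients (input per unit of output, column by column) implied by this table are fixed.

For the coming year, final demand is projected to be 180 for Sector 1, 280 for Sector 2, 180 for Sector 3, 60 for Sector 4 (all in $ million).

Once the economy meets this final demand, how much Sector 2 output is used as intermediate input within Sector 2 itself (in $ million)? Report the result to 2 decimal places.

z_22 = 130.84

Technical coefficients a_ij = z_ij / X_j:
  a_11 = 131.25/375 = 0.35, a_21 = 18.75/375 = 0.05, a_31 = 37.5/375 = 0.10, a_41 = 56.25/375 = 0.15
  a_12 = 157.5/350 = 0.45, a_22 = 70/350 = 0.20, a_32 = 0/350 = 0.00, a_42 = 87.5/350 = 0.25
  a_13 = 60/300 = 0.20, a_23 = 75/300 = 0.25, a_33 = 45/300 = 0.15, a_43 = 15/300 = 0.05
  a_14 = 0/725 = 0.00, a_24 = 108.75/725 = 0.15, a_34 = 181.25/725 = 0.25, a_44 = 217.5/725 = 0.30
I − A =
  [   0.65    -0.45    -0.20     0.00]
  [  -0.05     0.80    -0.25    -0.15]
  [  -0.10     0.00     0.85    -0.25]
  [  -0.15    -0.25    -0.05     0.70]
Compute the cofactors C_ij = (−1)^(i+j)·(3×3 minor ij) of I−A; the adjugate is their transpose:
adj(I−A) = Cᵀ =
  [ 0.418500   0.274625   0.186625   0.125500]
  [ 0.075875   0.357125   0.130125   0.123000]
  [ 0.085375   0.089000   0.313750   0.131125]
  [ 0.122875   0.192750   0.108875   0.395625]
det(I−A) = Σ_j (I−A)_1j·C_1j = (0.65)(0.418500) + (-0.45)(0.075875) + (-0.20)(0.085375) + (0.00)(0.122875) = 0.22080625
(I − A)⁻¹ = adj(I−A) / det(I−A) ≈
  [   1.8953     1.2437     0.8452     0.5684]
  [   0.3436     1.6174     0.5893     0.5570]
  [   0.3867     0.4031     1.4209     0.5938]
  [   0.5565     0.8729     0.4931     1.7917]
First solve x = (I − A)⁻¹ d = adj(I−A)·d / det(I−A); in particular x_2 = (0.075875·180 + 0.357125·280 + 0.130125·180 + 0.123000·60) / 0.22080625 = 144.455 / 0.22080625 ≈ 654.2161.
Intermediate flow from 2 to 2: z_22 = a_22 · x_2 = 0.20 × 144.455 / 0.22080625 = 28.891 / 0.22080625 ≈ 130.84.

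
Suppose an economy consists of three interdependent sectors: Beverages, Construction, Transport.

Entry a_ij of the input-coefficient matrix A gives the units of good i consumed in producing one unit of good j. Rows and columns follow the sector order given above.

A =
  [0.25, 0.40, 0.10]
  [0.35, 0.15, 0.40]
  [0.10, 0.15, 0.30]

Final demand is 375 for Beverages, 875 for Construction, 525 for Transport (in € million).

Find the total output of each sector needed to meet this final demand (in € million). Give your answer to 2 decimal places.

I − A =
  [   0.75    -0.40    -0.10]
  [  -0.35     0.85    -0.40]
  [  -0.10    -0.15     0.70]
Cofactors of I−A, C_ij = (−1)^(i+j)·(minor ij) (rows/columns in the sector order above):
  C_11 = (0.85)(0.70) − (-0.40)(-0.15) = 0.5350
  C_12 = −[(-0.35)(0.70) − (-0.40)(-0.10)] = 0.2850
  C_13 = (-0.35)(-0.15) − (0.85)(-0.10) = 0.1375
  C_21 = −[(-0.40)(0.70) − (-0.10)(-0.15)] = 0.2950
  C_22 = (0.75)(0.70) − (-0.10)(-0.10) = 0.5150
  C_23 = −[(0.75)(-0.15) − (-0.40)(-0.10)] = 0.1525
  C_31 = (-0.40)(-0.40) − (-0.10)(0.85) = 0.2450
  C_32 = −[(0.75)(-0.40) − (-0.10)(-0.35)] = 0.3350
  C_33 = (0.75)(0.85) − (-0.40)(-0.35) = 0.4975
det(I−A) = Σ_j (I−A)_1j·C_1j = (0.75)(0.5350) + (-0.40)(0.2850) + (-0.10)(0.1375) = 0.2735
adj(I−A) = Cᵀ =
  [ 0.5350   0.2950   0.2450]
  [ 0.2850   0.5150   0.3350]
  [ 0.1375   0.1525   0.4975]
(I − A)⁻¹ = adj(I−A) / det(I−A) ≈
  [   1.9561     1.0786     0.8958]
  [   1.0420     1.8830     1.2249]
  [   0.5027     0.5576     1.8190]
x = (I − A)⁻¹ d = adj(I−A)·d / det(I−A), with det(I−A) = 0.2735:
  x_1 = (0.5350·375 + 0.2950·875 + 0.2450·525) / 0.2735 = 587.375 / 0.2735 ≈ 2147.62
  x_2 = (0.2850·375 + 0.5150·875 + 0.3350·525) / 0.2735 = 733.375 / 0.2735 ≈ 2681.44
  x_3 = (0.1375·375 + 0.1525·875 + 0.4975·525) / 0.2735 = 446.1875 / 0.2735 ≈ 1631.40

x_1 = 2147.62, x_2 = 2681.44, x_3 = 1631.40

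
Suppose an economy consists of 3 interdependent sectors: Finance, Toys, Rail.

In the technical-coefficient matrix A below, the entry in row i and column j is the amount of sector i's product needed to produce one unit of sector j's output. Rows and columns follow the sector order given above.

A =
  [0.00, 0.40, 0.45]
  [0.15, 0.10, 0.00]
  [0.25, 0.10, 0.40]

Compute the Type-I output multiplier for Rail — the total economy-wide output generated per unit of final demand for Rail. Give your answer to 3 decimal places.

m_3 = 3.314

I − A =
  [   1.00    -0.40    -0.45]
  [  -0.15     0.90     0.00]
  [  -0.25    -0.10     0.60]
Cofactors of I−A, C_ij = (−1)^(i+j)·(minor ij) (rows/columns in the sector order above):
  C_11 = (0.90)(0.60) − (0.00)(-0.10) = 0.5400
  C_12 = −[(-0.15)(0.60) − (0.00)(-0.25)] = 0.0900
  C_13 = (-0.15)(-0.10) − (0.90)(-0.25) = 0.2400
  C_21 = −[(-0.40)(0.60) − (-0.45)(-0.10)] = 0.2850
  C_22 = (1.00)(0.60) − (-0.45)(-0.25) = 0.4875
  C_23 = −[(1.00)(-0.10) − (-0.40)(-0.25)] = 0.2000
  C_31 = (-0.40)(0.00) − (-0.45)(0.90) = 0.4050
  C_32 = −[(1.00)(0.00) − (-0.45)(-0.15)] = 0.0675
  C_33 = (1.00)(0.90) − (-0.40)(-0.15) = 0.8400
det(I−A) = Σ_j (I−A)_1j·C_1j = (1.00)(0.5400) + (-0.40)(0.0900) + (-0.45)(0.2400) = 0.3960
adj(I−A) = Cᵀ =
  [ 0.5400   0.2850   0.4050]
  [ 0.0900   0.4875   0.0675]
  [ 0.2400   0.2000   0.8400]
(I − A)⁻¹ = adj(I−A) / det(I−A) ≈
  [   1.3636     0.7197     1.0227]
  [   0.2273     1.2311     0.1705]
  [   0.6061     0.5051     2.1212]
The output multiplier for sector j is the column-j sum of the Leontief inverse (I − A)⁻¹ = adj(I−A) / det(I−A).
Column 3 of adj(I−A): (0.4050, 0.0675, 0.8400); det(I−A) = 0.3960.
m_3 = (0.4050 + 0.0675 + 0.8400) / 0.3960 = 1.3125 / 0.3960 ≈ 3.314.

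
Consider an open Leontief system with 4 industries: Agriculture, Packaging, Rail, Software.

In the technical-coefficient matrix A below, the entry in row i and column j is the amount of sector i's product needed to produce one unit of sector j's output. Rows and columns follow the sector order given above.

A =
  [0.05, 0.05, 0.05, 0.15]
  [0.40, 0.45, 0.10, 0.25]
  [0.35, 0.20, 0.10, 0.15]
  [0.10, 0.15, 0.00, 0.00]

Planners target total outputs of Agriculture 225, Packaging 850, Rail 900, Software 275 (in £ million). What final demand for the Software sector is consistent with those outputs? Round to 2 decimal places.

I − A =
  [   0.95    -0.05    -0.05    -0.15]
  [  -0.40     0.55    -0.10    -0.25]
  [  -0.35    -0.20     0.90    -0.15]
  [  -0.10    -0.15     0.00     1.00]
d = (I − A) x:
  d_1 = (+0.95)·225 + (-0.05)·850 + (-0.05)·900 + (-0.15)·275 = 85.00
  d_2 = (-0.40)·225 + (+0.55)·850 + (-0.10)·900 + (-0.25)·275 = 218.75
  d_3 = (-0.35)·225 + (-0.20)·850 + (+0.90)·900 + (-0.15)·275 = 520.00
  d_4 = (-0.10)·225 + (-0.15)·850 + (+0.00)·900 + (+1.00)·275 = 125.00

d_4 = 125.00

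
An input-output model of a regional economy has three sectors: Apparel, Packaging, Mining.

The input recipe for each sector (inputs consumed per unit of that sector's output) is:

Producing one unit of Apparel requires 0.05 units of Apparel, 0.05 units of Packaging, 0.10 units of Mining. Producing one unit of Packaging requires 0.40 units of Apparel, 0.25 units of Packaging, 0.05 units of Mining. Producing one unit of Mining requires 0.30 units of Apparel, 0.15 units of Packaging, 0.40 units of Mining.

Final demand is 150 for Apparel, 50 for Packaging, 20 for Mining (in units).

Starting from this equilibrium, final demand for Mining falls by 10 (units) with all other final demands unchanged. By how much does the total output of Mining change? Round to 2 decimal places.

I − A =
  [   0.95    -0.40    -0.30]
  [  -0.05     0.75    -0.15]
  [  -0.10    -0.05     0.60]
Cofactors of I−A, C_ij = (−1)^(i+j)·(minor ij) (rows/columns in the sector order above):
  C_11 = (0.75)(0.60) − (-0.15)(-0.05) = 0.4425
  C_12 = −[(-0.05)(0.60) − (-0.15)(-0.10)] = 0.0450
  C_13 = (-0.05)(-0.05) − (0.75)(-0.10) = 0.0775
  C_21 = −[(-0.40)(0.60) − (-0.30)(-0.05)] = 0.2550
  C_22 = (0.95)(0.60) − (-0.30)(-0.10) = 0.5400
  C_23 = −[(0.95)(-0.05) − (-0.40)(-0.10)] = 0.0875
  C_31 = (-0.40)(-0.15) − (-0.30)(0.75) = 0.2850
  C_32 = −[(0.95)(-0.15) − (-0.30)(-0.05)] = 0.1575
  C_33 = (0.95)(0.75) − (-0.40)(-0.05) = 0.6925
det(I−A) = Σ_j (I−A)_1j·C_1j = (0.95)(0.4425) + (-0.40)(0.0450) + (-0.30)(0.0775) = 0.379125
adj(I−A) = Cᵀ =
  [ 0.4425   0.2550   0.2850]
  [ 0.0450   0.5400   0.1575]
  [ 0.0775   0.0875   0.6925]
(I − A)⁻¹ = adj(I−A) / det(I−A) ≈
  [   1.1672     0.6726     0.7517]
  [   0.1187     1.4243     0.4154]
  [   0.2044     0.2308     1.8266]
Δx = (I − A)⁻¹ Δd with Δd having -10 in the Mining component and 0 elsewhere.
So Δx_M = L_MM · (-10), where L_MM = adj(I−A)_MM / det(I−A) = 0.6925 / 0.379125.
Δx_M = 0.6925 × (-10) / 0.379125 = -6.925 / 0.379125 ≈ -18.27.

Δx_M = -18.27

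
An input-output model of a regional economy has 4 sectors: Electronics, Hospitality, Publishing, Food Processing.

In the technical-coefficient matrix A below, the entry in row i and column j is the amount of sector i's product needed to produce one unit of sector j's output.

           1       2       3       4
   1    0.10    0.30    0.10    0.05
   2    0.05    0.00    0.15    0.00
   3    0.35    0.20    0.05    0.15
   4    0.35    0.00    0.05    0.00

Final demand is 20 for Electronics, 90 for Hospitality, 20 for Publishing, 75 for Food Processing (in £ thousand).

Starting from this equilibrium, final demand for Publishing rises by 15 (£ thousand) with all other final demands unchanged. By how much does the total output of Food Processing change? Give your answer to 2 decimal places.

Δx_4 = 1.95

I − A =
  [   0.90    -0.30    -0.10    -0.05]
  [  -0.05     1.00    -0.15     0.00]
  [  -0.35    -0.20     0.95    -0.15]
  [  -0.35     0.00    -0.05     1.00]
Compute the cofactors C_ij = (−1)^(i+j)·(3×3 minor ij) of I−A; the adjugate is their transpose:
adj(I−A) = Cᵀ =
  [ 0.91250   0.30325   0.14750   0.06775]
  [ 0.10750   0.79050   0.13750   0.02600]
  [ 0.41250   0.29725   0.86750   0.15075]
  [ 0.34000   0.12100   0.09500   0.76200]
det(I−A) = Σ_j (I−A)_1j·C_1j = (0.90)(0.91250) + (-0.30)(0.10750) + (-0.10)(0.41250) + (-0.05)(0.34000) = 0.73075
(I − A)⁻¹ = adj(I−A) / det(I−A) ≈
  [   1.2487     0.4150     0.2018     0.0927]
  [   0.1471     1.0818     0.1882     0.0356]
  [   0.5645     0.4068     1.1871     0.2063]
  [   0.4653     0.1656     0.1300     1.0428]
Δx = (I − A)⁻¹ Δd with Δd having +15 in the Publishing component and 0 elsewhere.
So Δx_4 = L_43 · (+15), where L_43 = adj(I−A)_43 / det(I−A) = 0.09500 / 0.73075.
Δx_4 = 0.09500 × (+15) / 0.73075 = 1.425 / 0.73075 ≈ 1.95.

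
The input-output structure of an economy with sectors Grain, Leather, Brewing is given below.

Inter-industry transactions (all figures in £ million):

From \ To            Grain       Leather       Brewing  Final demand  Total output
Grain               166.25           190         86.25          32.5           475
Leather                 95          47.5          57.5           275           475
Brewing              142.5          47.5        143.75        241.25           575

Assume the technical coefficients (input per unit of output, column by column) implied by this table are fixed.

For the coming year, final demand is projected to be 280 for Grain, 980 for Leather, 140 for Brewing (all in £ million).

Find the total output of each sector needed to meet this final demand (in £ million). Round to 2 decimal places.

Technical coefficients a_ij = z_ij / X_j:
  a_11 = 166.25/475 = 0.35, a_21 = 95/475 = 0.20, a_31 = 142.5/475 = 0.30
  a_12 = 190/475 = 0.40, a_22 = 47.5/475 = 0.10, a_32 = 47.5/475 = 0.10
  a_13 = 86.25/575 = 0.15, a_23 = 57.5/575 = 0.10, a_33 = 143.75/575 = 0.25
I − A =
  [   0.65    -0.40    -0.15]
  [  -0.20     0.90    -0.10]
  [  -0.30    -0.10     0.75]
Cofactors of I−A, C_ij = (−1)^(i+j)·(minor ij) (rows/columns in the sector order above):
  C_11 = (0.90)(0.75) − (-0.10)(-0.10) = 0.6650
  C_12 = −[(-0.20)(0.75) − (-0.10)(-0.30)] = 0.1800
  C_13 = (-0.20)(-0.10) − (0.90)(-0.30) = 0.2900
  C_21 = −[(-0.40)(0.75) − (-0.15)(-0.10)] = 0.3150
  C_22 = (0.65)(0.75) − (-0.15)(-0.30) = 0.4425
  C_23 = −[(0.65)(-0.10) − (-0.40)(-0.30)] = 0.1850
  C_31 = (-0.40)(-0.10) − (-0.15)(0.90) = 0.1750
  C_32 = −[(0.65)(-0.10) − (-0.15)(-0.20)] = 0.0950
  C_33 = (0.65)(0.90) − (-0.40)(-0.20) = 0.5050
det(I−A) = Σ_j (I−A)_1j·C_1j = (0.65)(0.6650) + (-0.40)(0.1800) + (-0.15)(0.2900) = 0.31675
adj(I−A) = Cᵀ =
  [ 0.6650   0.3150   0.1750]
  [ 0.1800   0.4425   0.0950]
  [ 0.2900   0.1850   0.5050]
(I − A)⁻¹ = adj(I−A) / det(I−A) ≈
  [   2.0994     0.9945     0.5525]
  [   0.5683     1.3970     0.2999]
  [   0.9155     0.5841     1.5943]
x = (I − A)⁻¹ d = adj(I−A)·d / det(I−A), with det(I−A) = 0.31675:
  x_1 = (0.6650·280 + 0.3150·980 + 0.1750·140) / 0.31675 = 519.40 / 0.31675 ≈ 1639.78
  x_2 = (0.1800·280 + 0.4425·980 + 0.0950·140) / 0.31675 = 497.35 / 0.31675 ≈ 1570.17
  x_3 = (0.2900·280 + 0.1850·980 + 0.5050·140) / 0.31675 = 333.20 / 0.31675 ≈ 1051.93

x_1 = 1639.78, x_2 = 1570.17, x_3 = 1051.93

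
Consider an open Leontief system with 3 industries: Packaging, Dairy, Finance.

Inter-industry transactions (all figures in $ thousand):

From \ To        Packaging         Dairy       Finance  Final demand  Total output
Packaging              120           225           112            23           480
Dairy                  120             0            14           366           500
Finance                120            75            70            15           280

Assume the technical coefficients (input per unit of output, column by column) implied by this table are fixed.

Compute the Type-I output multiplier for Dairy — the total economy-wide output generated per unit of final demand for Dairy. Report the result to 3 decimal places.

m_D = 3.083

Technical coefficients a_ij = z_ij / X_j:
  a_PP = 120/480 = 0.25, a_DP = 120/480 = 0.25, a_FP = 120/480 = 0.25
  a_PD = 225/500 = 0.45, a_DD = 0/500 = 0.00, a_FD = 75/500 = 0.15
  a_PF = 112/280 = 0.40, a_DF = 14/280 = 0.05, a_FF = 70/280 = 0.25
I − A =
  [   0.75    -0.45    -0.40]
  [  -0.25     1.00    -0.05]
  [  -0.25    -0.15     0.75]
Cofactors of I−A, C_ij = (−1)^(i+j)·(minor ij) (rows/columns in the sector order above):
  C_11 = (1.00)(0.75) − (-0.05)(-0.15) = 0.7425
  C_12 = −[(-0.25)(0.75) − (-0.05)(-0.25)] = 0.2000
  C_13 = (-0.25)(-0.15) − (1.00)(-0.25) = 0.2875
  C_21 = −[(-0.45)(0.75) − (-0.40)(-0.15)] = 0.3975
  C_22 = (0.75)(0.75) − (-0.40)(-0.25) = 0.4625
  C_23 = −[(0.75)(-0.15) − (-0.45)(-0.25)] = 0.2250
  C_31 = (-0.45)(-0.05) − (-0.40)(1.00) = 0.4225
  C_32 = −[(0.75)(-0.05) − (-0.40)(-0.25)] = 0.1375
  C_33 = (0.75)(1.00) − (-0.45)(-0.25) = 0.6375
det(I−A) = Σ_j (I−A)_1j·C_1j = (0.75)(0.7425) + (-0.45)(0.2000) + (-0.40)(0.2875) = 0.351875
adj(I−A) = Cᵀ =
  [ 0.7425   0.3975   0.4225]
  [ 0.2000   0.4625   0.1375]
  [ 0.2875   0.2250   0.6375]
(I − A)⁻¹ = adj(I−A) / det(I−A) ≈
  [   2.1101     1.1297     1.2007]
  [   0.5684     1.3144     0.3908]
  [   0.8171     0.6394     1.8117]
The output multiplier for sector j is the column-j sum of the Leontief inverse (I − A)⁻¹ = adj(I−A) / det(I−A).
Column D of adj(I−A): (0.3975, 0.4625, 0.2250); det(I−A) = 0.351875.
m_D = (0.3975 + 0.4625 + 0.2250) / 0.351875 = 1.085 / 0.351875 ≈ 3.083.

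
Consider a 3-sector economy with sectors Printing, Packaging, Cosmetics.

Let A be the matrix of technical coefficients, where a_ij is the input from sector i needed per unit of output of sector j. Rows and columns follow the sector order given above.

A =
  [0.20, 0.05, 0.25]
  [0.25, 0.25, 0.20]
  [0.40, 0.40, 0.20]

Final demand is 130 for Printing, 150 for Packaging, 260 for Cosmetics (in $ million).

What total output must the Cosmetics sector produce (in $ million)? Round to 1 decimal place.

I − A =
  [   0.80    -0.05    -0.25]
  [  -0.25     0.75    -0.20]
  [  -0.40    -0.40     0.80]
Cofactors of I−A, C_ij = (−1)^(i+j)·(minor ij) (rows/columns in the sector order above):
  C_11 = (0.75)(0.80) − (-0.20)(-0.40) = 0.5200
  C_12 = −[(-0.25)(0.80) − (-0.20)(-0.40)] = 0.2800
  C_13 = (-0.25)(-0.40) − (0.75)(-0.40) = 0.4000
  C_21 = −[(-0.05)(0.80) − (-0.25)(-0.40)] = 0.1400
  C_22 = (0.80)(0.80) − (-0.25)(-0.40) = 0.5400
  C_23 = −[(0.80)(-0.40) − (-0.05)(-0.40)] = 0.3400
  C_31 = (-0.05)(-0.20) − (-0.25)(0.75) = 0.1975
  C_32 = −[(0.80)(-0.20) − (-0.25)(-0.25)] = 0.2225
  C_33 = (0.80)(0.75) − (-0.05)(-0.25) = 0.5875
det(I−A) = Σ_j (I−A)_1j·C_1j = (0.80)(0.5200) + (-0.05)(0.2800) + (-0.25)(0.4000) = 0.3020
adj(I−A) = Cᵀ =
  [ 0.5200   0.1400   0.1975]
  [ 0.2800   0.5400   0.2225]
  [ 0.4000   0.3400   0.5875]
(I − A)⁻¹ = adj(I−A) / det(I−A) ≈
  [   1.7219     0.4636     0.6540]
  [   0.9272     1.7881     0.7368]
  [   1.3245     1.1258     1.9454]
x = (I − A)⁻¹ d = adj(I−A)·d / det(I−A), with det(I−A) = 0.3020:
  x_1 = (0.5200·130 + 0.1400·150 + 0.1975·260) / 0.3020 = 139.95 / 0.3020 ≈ 463.4
  x_2 = (0.2800·130 + 0.5400·150 + 0.2225·260) / 0.3020 = 175.25 / 0.3020 ≈ 580.3
  x_3 = (0.4000·130 + 0.3400·150 + 0.5875·260) / 0.3020 = 255.75 / 0.3020 ≈ 846.9

x_3 = 846.9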